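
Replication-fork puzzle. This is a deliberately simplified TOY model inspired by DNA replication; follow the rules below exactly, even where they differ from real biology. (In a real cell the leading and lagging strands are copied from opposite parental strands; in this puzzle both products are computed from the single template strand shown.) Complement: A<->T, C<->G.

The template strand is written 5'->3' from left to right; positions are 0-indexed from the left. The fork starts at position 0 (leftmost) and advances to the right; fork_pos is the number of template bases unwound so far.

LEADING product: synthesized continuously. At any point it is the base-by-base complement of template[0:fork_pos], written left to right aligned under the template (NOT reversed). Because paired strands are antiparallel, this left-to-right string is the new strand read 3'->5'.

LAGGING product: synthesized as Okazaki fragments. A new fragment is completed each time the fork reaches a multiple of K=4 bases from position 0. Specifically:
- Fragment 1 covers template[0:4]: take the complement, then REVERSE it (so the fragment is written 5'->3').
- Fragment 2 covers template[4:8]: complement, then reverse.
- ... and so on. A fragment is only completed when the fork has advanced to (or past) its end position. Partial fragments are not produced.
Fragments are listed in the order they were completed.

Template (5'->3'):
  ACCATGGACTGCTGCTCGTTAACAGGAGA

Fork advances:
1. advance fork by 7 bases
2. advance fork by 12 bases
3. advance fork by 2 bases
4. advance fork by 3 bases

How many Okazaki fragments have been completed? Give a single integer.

Answer: 6

Derivation:
Step 1: advance 7 -> fork_pos = 0 + 7 = 7. Reached multiple(s) of 4: 4 -> fragment 1 completed (1 total).
Step 2: advance 12 -> fork_pos = 7 + 12 = 19. Reached multiple(s) of 4: 8, 12, 16 -> fragments 2-4 completed (4 total).
Step 3: advance 2 -> fork_pos = 19 + 2 = 21. Reached multiple(s) of 4: 20 -> fragment 5 completed (5 total).
Step 4: advance 3 -> fork_pos = 21 + 3 = 24. Reached multiple(s) of 4: 24 -> fragment 6 completed (6 total).
Check: final fork_pos = 24; the multiples of 4 that are <= 24 are 4..24 -> 24 // 4 = 6 completed fragment(s).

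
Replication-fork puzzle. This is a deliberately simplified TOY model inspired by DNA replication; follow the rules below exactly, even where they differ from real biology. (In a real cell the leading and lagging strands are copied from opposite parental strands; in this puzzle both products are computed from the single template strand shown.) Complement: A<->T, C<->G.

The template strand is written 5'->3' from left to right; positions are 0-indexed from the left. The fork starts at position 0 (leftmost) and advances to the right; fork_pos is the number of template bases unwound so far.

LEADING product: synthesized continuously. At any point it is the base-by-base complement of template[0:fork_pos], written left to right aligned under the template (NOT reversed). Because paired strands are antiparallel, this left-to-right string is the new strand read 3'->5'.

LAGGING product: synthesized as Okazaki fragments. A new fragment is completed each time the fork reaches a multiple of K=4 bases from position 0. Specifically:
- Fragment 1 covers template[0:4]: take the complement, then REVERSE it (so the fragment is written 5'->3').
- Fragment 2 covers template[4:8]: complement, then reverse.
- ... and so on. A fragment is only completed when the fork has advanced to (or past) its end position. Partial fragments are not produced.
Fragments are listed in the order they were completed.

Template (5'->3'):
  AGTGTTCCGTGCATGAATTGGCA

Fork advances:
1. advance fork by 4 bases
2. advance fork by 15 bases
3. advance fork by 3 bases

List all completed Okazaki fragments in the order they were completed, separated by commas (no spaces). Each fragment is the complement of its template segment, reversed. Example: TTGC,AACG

Step 1: advance 4 -> fork_pos = 0 + 4 = 4. Reached multiple(s) of 4: 4 -> fragment 1 completed (1 total).
Step 2: advance 15 -> fork_pos = 4 + 15 = 19. Reached multiple(s) of 4: 8, 12, 16 -> fragments 2-4 completed (4 total).
Step 3: advance 3 -> fork_pos = 19 + 3 = 22. Reached multiple(s) of 4: 20 -> fragment 5 completed (5 total).
Final fork_pos = 22, so 5 fragment(s) are complete. Build each: template segment -> complement -> reverse.
Fragment 1: template[0:4] = AGTG -> complement TCAC -> reversed CACT
Fragment 2: template[4:8] = TTCC -> complement AAGG -> reversed GGAA
Fragment 3: template[8:12] = GTGC -> complement CACG -> reversed GCAC
Fragment 4: template[12:16] = ATGA -> complement TACT -> reversed TCAT
Fragment 5: template[16:20] = ATTG -> complement TAAC -> reversed CAAT

Answer: CACT,GGAA,GCAC,TCAT,CAAT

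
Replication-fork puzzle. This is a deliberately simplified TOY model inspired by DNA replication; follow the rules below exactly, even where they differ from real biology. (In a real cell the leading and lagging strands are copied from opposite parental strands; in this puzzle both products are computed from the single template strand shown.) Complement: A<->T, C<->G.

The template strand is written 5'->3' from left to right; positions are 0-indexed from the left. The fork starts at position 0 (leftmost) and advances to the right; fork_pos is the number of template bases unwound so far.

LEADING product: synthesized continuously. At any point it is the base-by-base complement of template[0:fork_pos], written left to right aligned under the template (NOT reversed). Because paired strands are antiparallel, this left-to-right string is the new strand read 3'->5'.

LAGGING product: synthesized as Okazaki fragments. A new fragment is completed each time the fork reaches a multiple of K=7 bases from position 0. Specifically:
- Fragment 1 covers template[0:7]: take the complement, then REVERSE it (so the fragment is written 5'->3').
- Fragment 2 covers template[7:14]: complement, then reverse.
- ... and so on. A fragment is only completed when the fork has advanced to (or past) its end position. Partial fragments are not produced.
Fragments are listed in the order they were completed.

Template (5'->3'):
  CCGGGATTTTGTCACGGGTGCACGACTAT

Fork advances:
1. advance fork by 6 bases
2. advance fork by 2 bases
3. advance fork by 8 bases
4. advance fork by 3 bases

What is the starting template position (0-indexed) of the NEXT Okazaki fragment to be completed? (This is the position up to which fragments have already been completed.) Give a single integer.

Step 1: advance 6 -> fork_pos = 0 + 6 = 6. Next multiple of 7 is 7 (not reached); still 0 fragment(s).
Step 2: advance 2 -> fork_pos = 6 + 2 = 8. Reached multiple(s) of 7: 7 -> fragment 1 completed (1 total).
Step 3: advance 8 -> fork_pos = 8 + 8 = 16. Reached multiple(s) of 7: 14 -> fragment 2 completed (2 total).
Step 4: advance 3 -> fork_pos = 16 + 3 = 19. Next multiple of 7 is 21 (not reached); still 2 fragment(s).
2 fragment(s) completed, covering template[0:14] (2 x 7 = 14). The next fragment, fragment 3, covers template[14:21], so it starts at position 14.

Answer: 14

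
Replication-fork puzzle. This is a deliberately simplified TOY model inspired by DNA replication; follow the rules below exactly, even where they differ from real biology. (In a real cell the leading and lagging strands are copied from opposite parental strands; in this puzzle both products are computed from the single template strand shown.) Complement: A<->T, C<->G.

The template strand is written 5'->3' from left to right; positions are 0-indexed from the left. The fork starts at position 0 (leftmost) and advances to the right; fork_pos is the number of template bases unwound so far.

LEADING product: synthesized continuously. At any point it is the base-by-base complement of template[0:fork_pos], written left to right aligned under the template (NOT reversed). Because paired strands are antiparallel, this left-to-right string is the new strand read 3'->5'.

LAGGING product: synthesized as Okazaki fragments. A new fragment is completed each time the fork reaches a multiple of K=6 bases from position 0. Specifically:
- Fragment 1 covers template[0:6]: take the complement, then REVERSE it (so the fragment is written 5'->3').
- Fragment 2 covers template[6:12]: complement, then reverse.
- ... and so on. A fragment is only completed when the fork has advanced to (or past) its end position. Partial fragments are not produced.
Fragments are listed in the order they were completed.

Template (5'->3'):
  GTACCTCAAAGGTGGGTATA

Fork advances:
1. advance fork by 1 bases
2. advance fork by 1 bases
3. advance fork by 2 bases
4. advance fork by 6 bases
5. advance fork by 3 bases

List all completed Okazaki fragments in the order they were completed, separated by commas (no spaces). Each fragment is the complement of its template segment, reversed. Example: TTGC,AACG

Answer: AGGTAC,CCTTTG

Derivation:
Step 1: advance 1 -> fork_pos = 0 + 1 = 1. Next multiple of 6 is 6 (not reached); still 0 fragment(s).
Step 2: advance 1 -> fork_pos = 1 + 1 = 2. Next multiple of 6 is 6 (not reached); still 0 fragment(s).
Step 3: advance 2 -> fork_pos = 2 + 2 = 4. Next multiple of 6 is 6 (not reached); still 0 fragment(s).
Step 4: advance 6 -> fork_pos = 4 + 6 = 10. Reached multiple(s) of 6: 6 -> fragment 1 completed (1 total).
Step 5: advance 3 -> fork_pos = 10 + 3 = 13. Reached multiple(s) of 6: 12 -> fragment 2 completed (2 total).
Final fork_pos = 13, so 2 fragment(s) are complete. Build each: template segment -> complement -> reverse.
Fragment 1: template[0:6] = GTACCT -> complement CATGGA -> reversed AGGTAC
Fragment 2: template[6:12] = CAAAGG -> complement GTTTCC -> reversed CCTTTG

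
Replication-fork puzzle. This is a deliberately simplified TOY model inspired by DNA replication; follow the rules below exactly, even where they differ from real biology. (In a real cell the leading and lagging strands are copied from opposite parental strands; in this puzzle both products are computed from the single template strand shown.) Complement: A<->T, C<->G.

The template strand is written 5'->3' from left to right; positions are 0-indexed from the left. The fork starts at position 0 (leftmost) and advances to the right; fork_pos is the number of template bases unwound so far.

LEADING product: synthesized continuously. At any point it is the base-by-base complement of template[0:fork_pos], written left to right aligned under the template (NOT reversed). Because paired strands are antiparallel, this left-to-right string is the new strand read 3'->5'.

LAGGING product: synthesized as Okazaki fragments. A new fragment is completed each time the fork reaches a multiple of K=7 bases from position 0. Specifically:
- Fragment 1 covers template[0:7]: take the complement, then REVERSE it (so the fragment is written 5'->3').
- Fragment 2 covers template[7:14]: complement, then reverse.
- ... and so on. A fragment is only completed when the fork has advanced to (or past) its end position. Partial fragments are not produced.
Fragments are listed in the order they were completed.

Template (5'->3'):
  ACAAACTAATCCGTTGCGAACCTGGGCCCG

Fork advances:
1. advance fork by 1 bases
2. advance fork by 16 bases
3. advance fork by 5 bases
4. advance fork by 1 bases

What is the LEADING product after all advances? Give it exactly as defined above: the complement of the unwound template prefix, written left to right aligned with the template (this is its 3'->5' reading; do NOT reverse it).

Step 1: advance 1 -> fork_pos = 0 + 1 = 1.
Step 2: advance 16 -> fork_pos = 1 + 16 = 17.
Step 3: advance 5 -> fork_pos = 17 + 5 = 22.
Step 4: advance 1 -> fork_pos = 22 + 1 = 23.
Unwound prefix: template[0:23] = ACAAACTAATCCGTTGCGAACCT
Complement it base by base (A<->T, C<->G), keeping left-to-right order:
  [0:5] ACAAA -> TGTTT
  [5:10] CTAAT -> GATTA
  [10:15] CCGTT -> GGCAA
  [15:20] GCGAA -> CGCTT
  [20:23] CCT -> GGA
Concatenate: TGTTTGATTAGGCAACGCTTGGA (length 23; written aligned with the template, i.e. 3'->5').

Answer: TGTTTGATTAGGCAACGCTTGGA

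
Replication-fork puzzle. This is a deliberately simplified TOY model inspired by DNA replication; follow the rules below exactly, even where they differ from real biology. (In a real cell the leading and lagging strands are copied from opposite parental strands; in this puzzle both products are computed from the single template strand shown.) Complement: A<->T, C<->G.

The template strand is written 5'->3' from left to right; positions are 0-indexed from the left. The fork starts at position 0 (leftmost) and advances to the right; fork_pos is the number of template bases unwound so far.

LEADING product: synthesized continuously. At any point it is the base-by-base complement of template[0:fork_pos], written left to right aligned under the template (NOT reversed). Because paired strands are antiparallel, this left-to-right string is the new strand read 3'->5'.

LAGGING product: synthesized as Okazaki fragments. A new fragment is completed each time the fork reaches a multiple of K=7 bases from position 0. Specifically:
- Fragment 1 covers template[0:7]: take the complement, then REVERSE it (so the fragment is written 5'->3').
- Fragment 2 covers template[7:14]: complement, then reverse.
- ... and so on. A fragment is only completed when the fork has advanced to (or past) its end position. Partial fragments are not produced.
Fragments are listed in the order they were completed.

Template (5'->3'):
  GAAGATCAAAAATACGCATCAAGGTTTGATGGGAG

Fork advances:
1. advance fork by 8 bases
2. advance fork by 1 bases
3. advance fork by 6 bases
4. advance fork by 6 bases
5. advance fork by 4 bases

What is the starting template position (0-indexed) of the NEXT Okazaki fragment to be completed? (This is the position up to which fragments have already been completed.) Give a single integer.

Step 1: advance 8 -> fork_pos = 0 + 8 = 8. Reached multiple(s) of 7: 7 -> fragment 1 completed (1 total).
Step 2: advance 1 -> fork_pos = 8 + 1 = 9. Next multiple of 7 is 14 (not reached); still 1 fragment(s).
Step 3: advance 6 -> fork_pos = 9 + 6 = 15. Reached multiple(s) of 7: 14 -> fragment 2 completed (2 total).
Step 4: advance 6 -> fork_pos = 15 + 6 = 21. Reached multiple(s) of 7: 21 -> fragment 3 completed (3 total).
Step 5: advance 4 -> fork_pos = 21 + 4 = 25. Next multiple of 7 is 28 (not reached); still 3 fragment(s).
3 fragment(s) completed, covering template[0:21] (3 x 7 = 21). The next fragment, fragment 4, covers template[21:28], so it starts at position 21.

Answer: 21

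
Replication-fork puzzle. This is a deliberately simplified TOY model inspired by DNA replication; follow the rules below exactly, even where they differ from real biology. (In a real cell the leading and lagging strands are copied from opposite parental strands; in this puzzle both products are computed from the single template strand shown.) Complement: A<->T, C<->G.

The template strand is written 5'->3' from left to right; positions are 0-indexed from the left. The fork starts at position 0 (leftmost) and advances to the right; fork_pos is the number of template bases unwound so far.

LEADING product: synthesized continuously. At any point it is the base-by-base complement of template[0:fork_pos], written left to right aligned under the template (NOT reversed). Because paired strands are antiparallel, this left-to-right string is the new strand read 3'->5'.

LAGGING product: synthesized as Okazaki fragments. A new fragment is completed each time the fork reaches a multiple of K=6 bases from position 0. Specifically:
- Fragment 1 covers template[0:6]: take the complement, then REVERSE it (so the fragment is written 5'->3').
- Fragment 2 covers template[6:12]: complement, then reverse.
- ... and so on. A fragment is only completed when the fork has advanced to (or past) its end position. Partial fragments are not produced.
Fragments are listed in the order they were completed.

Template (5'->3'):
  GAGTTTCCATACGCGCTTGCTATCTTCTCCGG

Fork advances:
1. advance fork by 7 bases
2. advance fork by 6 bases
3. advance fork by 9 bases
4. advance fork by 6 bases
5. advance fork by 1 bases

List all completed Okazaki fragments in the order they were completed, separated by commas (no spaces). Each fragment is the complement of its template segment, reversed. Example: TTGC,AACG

Step 1: advance 7 -> fork_pos = 0 + 7 = 7. Reached multiple(s) of 6: 6 -> fragment 1 completed (1 total).
Step 2: advance 6 -> fork_pos = 7 + 6 = 13. Reached multiple(s) of 6: 12 -> fragment 2 completed (2 total).
Step 3: advance 9 -> fork_pos = 13 + 9 = 22. Reached multiple(s) of 6: 18 -> fragment 3 completed (3 total).
Step 4: advance 6 -> fork_pos = 22 + 6 = 28. Reached multiple(s) of 6: 24 -> fragment 4 completed (4 total).
Step 5: advance 1 -> fork_pos = 28 + 1 = 29. Next multiple of 6 is 30 (not reached); still 4 fragment(s).
Final fork_pos = 29, so 4 fragment(s) are complete. Build each: template segment -> complement -> reverse.
Fragment 1: template[0:6] = GAGTTT -> complement CTCAAA -> reversed AAACTC
Fragment 2: template[6:12] = CCATAC -> complement GGTATG -> reversed GTATGG
Fragment 3: template[12:18] = GCGCTT -> complement CGCGAA -> reversed AAGCGC
Fragment 4: template[18:24] = GCTATC -> complement CGATAG -> reversed GATAGC

Answer: AAACTC,GTATGG,AAGCGC,GATAGC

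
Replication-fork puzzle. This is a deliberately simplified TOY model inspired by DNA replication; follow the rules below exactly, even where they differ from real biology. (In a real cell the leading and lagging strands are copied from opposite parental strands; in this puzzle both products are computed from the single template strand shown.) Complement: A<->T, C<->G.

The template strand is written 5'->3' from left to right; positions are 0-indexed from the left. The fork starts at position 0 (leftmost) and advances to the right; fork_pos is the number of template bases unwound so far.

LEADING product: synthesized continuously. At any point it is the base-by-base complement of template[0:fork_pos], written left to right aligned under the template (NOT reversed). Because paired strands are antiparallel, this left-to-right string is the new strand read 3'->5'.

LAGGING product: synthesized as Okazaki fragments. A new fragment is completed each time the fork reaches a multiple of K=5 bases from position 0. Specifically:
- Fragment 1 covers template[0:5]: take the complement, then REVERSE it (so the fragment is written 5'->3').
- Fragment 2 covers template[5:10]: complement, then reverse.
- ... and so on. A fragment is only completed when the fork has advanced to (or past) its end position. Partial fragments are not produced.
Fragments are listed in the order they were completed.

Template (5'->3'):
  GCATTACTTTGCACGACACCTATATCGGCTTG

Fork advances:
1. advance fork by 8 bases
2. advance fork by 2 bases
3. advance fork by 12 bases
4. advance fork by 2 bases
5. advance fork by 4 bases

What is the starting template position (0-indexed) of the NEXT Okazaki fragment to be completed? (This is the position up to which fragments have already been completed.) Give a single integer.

Step 1: advance 8 -> fork_pos = 0 + 8 = 8. Reached multiple(s) of 5: 5 -> fragment 1 completed (1 total).
Step 2: advance 2 -> fork_pos = 8 + 2 = 10. Reached multiple(s) of 5: 10 -> fragment 2 completed (2 total).
Step 3: advance 12 -> fork_pos = 10 + 12 = 22. Reached multiple(s) of 5: 15, 20 -> fragments 3-4 completed (4 total).
Step 4: advance 2 -> fork_pos = 22 + 2 = 24. Next multiple of 5 is 25 (not reached); still 4 fragment(s).
Step 5: advance 4 -> fork_pos = 24 + 4 = 28. Reached multiple(s) of 5: 25 -> fragment 5 completed (5 total).
5 fragment(s) completed, covering template[0:25] (5 x 5 = 25). The next fragment, fragment 6, covers template[25:30], so it starts at position 25.

Answer: 25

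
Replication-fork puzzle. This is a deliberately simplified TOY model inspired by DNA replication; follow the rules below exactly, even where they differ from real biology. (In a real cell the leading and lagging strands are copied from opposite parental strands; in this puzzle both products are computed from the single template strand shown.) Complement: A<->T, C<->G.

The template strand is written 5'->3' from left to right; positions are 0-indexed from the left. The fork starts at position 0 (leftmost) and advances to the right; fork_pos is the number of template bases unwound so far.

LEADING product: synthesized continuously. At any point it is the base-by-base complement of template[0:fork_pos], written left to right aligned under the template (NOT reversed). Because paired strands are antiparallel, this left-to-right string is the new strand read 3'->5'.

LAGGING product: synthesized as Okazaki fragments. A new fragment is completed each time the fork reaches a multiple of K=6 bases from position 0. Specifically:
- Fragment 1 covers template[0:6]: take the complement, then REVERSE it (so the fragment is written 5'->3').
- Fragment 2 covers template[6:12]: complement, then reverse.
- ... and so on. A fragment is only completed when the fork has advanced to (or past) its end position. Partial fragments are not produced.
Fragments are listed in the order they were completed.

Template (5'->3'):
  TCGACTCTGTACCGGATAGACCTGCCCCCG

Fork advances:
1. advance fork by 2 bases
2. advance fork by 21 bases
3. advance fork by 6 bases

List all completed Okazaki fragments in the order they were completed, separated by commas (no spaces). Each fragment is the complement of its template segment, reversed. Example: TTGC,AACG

Step 1: advance 2 -> fork_pos = 0 + 2 = 2. Next multiple of 6 is 6 (not reached); still 0 fragment(s).
Step 2: advance 21 -> fork_pos = 2 + 21 = 23. Reached multiple(s) of 6: 6, 12, 18 -> fragments 1-3 completed (3 total).
Step 3: advance 6 -> fork_pos = 23 + 6 = 29. Reached multiple(s) of 6: 24 -> fragment 4 completed (4 total).
Final fork_pos = 29, so 4 fragment(s) are complete. Build each: template segment -> complement -> reverse.
Fragment 1: template[0:6] = TCGACT -> complement AGCTGA -> reversed AGTCGA
Fragment 2: template[6:12] = CTGTAC -> complement GACATG -> reversed GTACAG
Fragment 3: template[12:18] = CGGATA -> complement GCCTAT -> reversed TATCCG
Fragment 4: template[18:24] = GACCTG -> complement CTGGAC -> reversed CAGGTC

Answer: AGTCGA,GTACAG,TATCCG,CAGGTC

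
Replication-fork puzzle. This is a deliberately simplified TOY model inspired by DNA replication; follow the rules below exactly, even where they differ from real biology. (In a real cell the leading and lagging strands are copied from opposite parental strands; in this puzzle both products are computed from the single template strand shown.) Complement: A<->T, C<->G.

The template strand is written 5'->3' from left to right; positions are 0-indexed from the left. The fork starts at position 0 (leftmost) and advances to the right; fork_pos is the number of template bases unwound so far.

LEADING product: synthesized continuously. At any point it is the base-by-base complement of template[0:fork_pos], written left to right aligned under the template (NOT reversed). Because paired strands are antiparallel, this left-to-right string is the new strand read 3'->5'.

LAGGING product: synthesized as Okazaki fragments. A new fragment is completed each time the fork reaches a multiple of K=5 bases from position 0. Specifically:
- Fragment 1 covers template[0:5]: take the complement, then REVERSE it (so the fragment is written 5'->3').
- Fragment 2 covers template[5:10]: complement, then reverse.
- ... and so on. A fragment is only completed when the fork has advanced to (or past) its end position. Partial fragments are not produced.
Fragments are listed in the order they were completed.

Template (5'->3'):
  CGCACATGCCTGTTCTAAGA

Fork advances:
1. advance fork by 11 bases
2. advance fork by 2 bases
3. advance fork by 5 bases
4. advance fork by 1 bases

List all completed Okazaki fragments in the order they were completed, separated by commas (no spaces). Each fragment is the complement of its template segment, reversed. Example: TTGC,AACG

Step 1: advance 11 -> fork_pos = 0 + 11 = 11. Reached multiple(s) of 5: 5, 10 -> fragments 1-2 completed (2 total).
Step 2: advance 2 -> fork_pos = 11 + 2 = 13. Next multiple of 5 is 15 (not reached); still 2 fragment(s).
Step 3: advance 5 -> fork_pos = 13 + 5 = 18. Reached multiple(s) of 5: 15 -> fragment 3 completed (3 total).
Step 4: advance 1 -> fork_pos = 18 + 1 = 19. Next multiple of 5 is 20 (not reached); still 3 fragment(s).
Final fork_pos = 19, so 3 fragment(s) are complete. Build each: template segment -> complement -> reverse.
Fragment 1: template[0:5] = CGCAC -> complement GCGTG -> reversed GTGCG
Fragment 2: template[5:10] = ATGCC -> complement TACGG -> reversed GGCAT
Fragment 3: template[10:15] = TGTTC -> complement ACAAG -> reversed GAACA

Answer: GTGCG,GGCAT,GAACA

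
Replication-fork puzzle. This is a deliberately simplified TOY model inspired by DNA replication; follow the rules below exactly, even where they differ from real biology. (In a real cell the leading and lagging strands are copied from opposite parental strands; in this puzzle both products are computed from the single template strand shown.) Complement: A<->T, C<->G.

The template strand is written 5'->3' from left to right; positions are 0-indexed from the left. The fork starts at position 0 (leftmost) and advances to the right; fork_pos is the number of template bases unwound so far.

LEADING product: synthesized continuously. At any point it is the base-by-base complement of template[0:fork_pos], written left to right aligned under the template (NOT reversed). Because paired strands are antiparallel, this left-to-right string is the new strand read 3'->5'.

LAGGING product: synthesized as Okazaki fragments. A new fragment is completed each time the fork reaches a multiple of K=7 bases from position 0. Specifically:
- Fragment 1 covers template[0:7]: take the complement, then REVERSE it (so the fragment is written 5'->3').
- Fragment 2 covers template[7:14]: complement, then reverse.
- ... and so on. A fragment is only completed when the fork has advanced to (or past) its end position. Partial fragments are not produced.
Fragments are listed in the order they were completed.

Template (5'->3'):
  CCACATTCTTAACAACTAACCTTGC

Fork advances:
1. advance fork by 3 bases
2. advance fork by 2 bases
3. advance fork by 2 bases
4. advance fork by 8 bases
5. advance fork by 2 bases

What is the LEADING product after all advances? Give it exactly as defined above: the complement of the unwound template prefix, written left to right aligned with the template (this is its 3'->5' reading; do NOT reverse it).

Answer: GGTGTAAGAATTGTTGA

Derivation:
Step 1: advance 3 -> fork_pos = 0 + 3 = 3.
Step 2: advance 2 -> fork_pos = 3 + 2 = 5.
Step 3: advance 2 -> fork_pos = 5 + 2 = 7.
Step 4: advance 8 -> fork_pos = 7 + 8 = 15.
Step 5: advance 2 -> fork_pos = 15 + 2 = 17.
Unwound prefix: template[0:17] = CCACATTCTTAACAACT
Complement it base by base (A<->T, C<->G), keeping left-to-right order:
  [0:5] CCACA -> GGTGT
  [5:10] TTCTT -> AAGAA
  [10:15] AACAA -> TTGTT
  [15:17] CT -> GA
Concatenate: GGTGTAAGAATTGTTGA (length 17; written aligned with the template, i.e. 3'->5').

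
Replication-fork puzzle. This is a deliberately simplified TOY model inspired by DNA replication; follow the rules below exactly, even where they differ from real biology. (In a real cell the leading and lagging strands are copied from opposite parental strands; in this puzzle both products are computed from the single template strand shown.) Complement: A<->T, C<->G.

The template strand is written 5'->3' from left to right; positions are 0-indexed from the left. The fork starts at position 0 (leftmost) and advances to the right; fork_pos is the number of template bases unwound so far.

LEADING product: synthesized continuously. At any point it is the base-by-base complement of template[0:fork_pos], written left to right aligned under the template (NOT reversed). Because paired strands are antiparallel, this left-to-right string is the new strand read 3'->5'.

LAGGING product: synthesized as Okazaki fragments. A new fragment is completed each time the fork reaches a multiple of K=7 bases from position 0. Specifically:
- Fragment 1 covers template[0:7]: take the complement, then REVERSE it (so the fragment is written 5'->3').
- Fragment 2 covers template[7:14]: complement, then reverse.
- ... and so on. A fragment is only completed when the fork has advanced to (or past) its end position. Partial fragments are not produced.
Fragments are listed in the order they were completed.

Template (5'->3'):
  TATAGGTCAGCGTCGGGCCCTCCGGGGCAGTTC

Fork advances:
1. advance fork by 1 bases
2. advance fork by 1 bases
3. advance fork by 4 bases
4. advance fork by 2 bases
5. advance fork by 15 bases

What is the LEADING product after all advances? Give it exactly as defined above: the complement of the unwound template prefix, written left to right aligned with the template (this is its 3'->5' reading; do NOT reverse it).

Step 1: advance 1 -> fork_pos = 0 + 1 = 1.
Step 2: advance 1 -> fork_pos = 1 + 1 = 2.
Step 3: advance 4 -> fork_pos = 2 + 4 = 6.
Step 4: advance 2 -> fork_pos = 6 + 2 = 8.
Step 5: advance 15 -> fork_pos = 8 + 15 = 23.
Unwound prefix: template[0:23] = TATAGGTCAGCGTCGGGCCCTCC
Complement it base by base (A<->T, C<->G), keeping left-to-right order:
  [0:5] TATAG -> ATATC
  [5:10] GTCAG -> CAGTC
  [10:15] CGTCG -> GCAGC
  [15:20] GGCCC -> CCGGG
  [20:23] TCC -> AGG
Concatenate: ATATCCAGTCGCAGCCCGGGAGG (length 23; written aligned with the template, i.e. 3'->5').

Answer: ATATCCAGTCGCAGCCCGGGAGG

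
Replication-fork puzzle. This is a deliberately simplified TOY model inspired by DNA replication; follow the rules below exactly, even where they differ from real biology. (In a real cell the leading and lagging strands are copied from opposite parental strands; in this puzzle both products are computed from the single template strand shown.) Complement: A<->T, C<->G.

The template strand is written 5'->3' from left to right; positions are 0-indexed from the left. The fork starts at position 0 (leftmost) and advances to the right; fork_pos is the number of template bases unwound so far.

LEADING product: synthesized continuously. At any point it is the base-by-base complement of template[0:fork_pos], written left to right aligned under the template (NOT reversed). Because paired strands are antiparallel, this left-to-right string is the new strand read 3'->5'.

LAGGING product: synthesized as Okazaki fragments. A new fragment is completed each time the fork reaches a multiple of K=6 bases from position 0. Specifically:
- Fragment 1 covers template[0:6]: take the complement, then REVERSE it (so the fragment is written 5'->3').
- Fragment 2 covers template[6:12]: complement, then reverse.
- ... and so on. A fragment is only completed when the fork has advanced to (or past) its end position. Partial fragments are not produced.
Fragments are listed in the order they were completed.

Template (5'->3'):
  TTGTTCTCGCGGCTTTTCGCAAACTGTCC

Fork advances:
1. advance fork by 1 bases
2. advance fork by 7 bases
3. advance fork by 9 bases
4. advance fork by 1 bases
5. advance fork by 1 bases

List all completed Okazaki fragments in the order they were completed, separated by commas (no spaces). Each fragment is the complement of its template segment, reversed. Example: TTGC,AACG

Step 1: advance 1 -> fork_pos = 0 + 1 = 1. Next multiple of 6 is 6 (not reached); still 0 fragment(s).
Step 2: advance 7 -> fork_pos = 1 + 7 = 8. Reached multiple(s) of 6: 6 -> fragment 1 completed (1 total).
Step 3: advance 9 -> fork_pos = 8 + 9 = 17. Reached multiple(s) of 6: 12 -> fragment 2 completed (2 total).
Step 4: advance 1 -> fork_pos = 17 + 1 = 18. Reached multiple(s) of 6: 18 -> fragment 3 completed (3 total).
Step 5: advance 1 -> fork_pos = 18 + 1 = 19. Next multiple of 6 is 24 (not reached); still 3 fragment(s).
Final fork_pos = 19, so 3 fragment(s) are complete. Build each: template segment -> complement -> reverse.
Fragment 1: template[0:6] = TTGTTC -> complement AACAAG -> reversed GAACAA
Fragment 2: template[6:12] = TCGCGG -> complement AGCGCC -> reversed CCGCGA
Fragment 3: template[12:18] = CTTTTC -> complement GAAAAG -> reversed GAAAAG

Answer: GAACAA,CCGCGA,GAAAAG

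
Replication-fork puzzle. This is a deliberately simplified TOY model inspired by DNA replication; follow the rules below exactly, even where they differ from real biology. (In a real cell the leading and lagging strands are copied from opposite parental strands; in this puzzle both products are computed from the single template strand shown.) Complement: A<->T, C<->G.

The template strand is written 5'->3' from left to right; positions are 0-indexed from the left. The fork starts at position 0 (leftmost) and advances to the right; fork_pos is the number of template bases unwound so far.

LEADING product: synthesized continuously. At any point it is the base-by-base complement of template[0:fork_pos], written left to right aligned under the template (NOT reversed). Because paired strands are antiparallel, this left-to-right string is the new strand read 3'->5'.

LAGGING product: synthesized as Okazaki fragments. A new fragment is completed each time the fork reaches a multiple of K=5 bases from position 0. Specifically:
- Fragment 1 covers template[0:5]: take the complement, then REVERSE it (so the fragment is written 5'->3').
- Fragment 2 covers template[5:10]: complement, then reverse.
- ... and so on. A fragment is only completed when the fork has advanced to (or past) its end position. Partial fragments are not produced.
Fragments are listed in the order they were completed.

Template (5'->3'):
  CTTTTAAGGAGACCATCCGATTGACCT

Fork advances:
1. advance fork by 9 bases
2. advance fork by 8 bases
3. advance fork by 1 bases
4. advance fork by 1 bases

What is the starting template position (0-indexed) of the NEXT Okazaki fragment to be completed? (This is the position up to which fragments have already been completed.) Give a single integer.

Step 1: advance 9 -> fork_pos = 0 + 9 = 9. Reached multiple(s) of 5: 5 -> fragment 1 completed (1 total).
Step 2: advance 8 -> fork_pos = 9 + 8 = 17. Reached multiple(s) of 5: 10, 15 -> fragments 2-3 completed (3 total).
Step 3: advance 1 -> fork_pos = 17 + 1 = 18. Next multiple of 5 is 20 (not reached); still 3 fragment(s).
Step 4: advance 1 -> fork_pos = 18 + 1 = 19. Next multiple of 5 is 20 (not reached); still 3 fragment(s).
3 fragment(s) completed, covering template[0:15] (3 x 5 = 15). The next fragment, fragment 4, covers template[15:20], so it starts at position 15.

Answer: 15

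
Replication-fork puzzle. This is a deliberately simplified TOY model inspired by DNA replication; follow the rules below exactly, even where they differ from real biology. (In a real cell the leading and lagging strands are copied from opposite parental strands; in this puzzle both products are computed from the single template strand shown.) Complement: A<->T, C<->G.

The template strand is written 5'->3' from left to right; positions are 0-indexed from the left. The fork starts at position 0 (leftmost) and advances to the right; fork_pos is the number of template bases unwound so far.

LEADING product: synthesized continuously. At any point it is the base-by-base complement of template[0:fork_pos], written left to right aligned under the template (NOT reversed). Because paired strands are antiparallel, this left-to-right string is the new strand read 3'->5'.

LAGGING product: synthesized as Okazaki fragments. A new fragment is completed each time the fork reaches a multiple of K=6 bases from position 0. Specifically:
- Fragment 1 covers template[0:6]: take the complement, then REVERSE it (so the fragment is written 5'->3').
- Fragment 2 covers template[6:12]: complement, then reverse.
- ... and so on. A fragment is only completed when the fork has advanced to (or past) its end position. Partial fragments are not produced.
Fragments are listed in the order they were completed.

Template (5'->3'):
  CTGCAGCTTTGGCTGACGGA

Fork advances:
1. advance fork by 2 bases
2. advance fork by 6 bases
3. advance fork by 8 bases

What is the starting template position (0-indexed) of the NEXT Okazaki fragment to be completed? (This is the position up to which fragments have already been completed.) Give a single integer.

Answer: 12

Derivation:
Step 1: advance 2 -> fork_pos = 0 + 2 = 2. Next multiple of 6 is 6 (not reached); still 0 fragment(s).
Step 2: advance 6 -> fork_pos = 2 + 6 = 8. Reached multiple(s) of 6: 6 -> fragment 1 completed (1 total).
Step 3: advance 8 -> fork_pos = 8 + 8 = 16. Reached multiple(s) of 6: 12 -> fragment 2 completed (2 total).
2 fragment(s) completed, covering template[0:12] (2 x 6 = 12). The next fragment, fragment 3, covers template[12:18], so it starts at position 12.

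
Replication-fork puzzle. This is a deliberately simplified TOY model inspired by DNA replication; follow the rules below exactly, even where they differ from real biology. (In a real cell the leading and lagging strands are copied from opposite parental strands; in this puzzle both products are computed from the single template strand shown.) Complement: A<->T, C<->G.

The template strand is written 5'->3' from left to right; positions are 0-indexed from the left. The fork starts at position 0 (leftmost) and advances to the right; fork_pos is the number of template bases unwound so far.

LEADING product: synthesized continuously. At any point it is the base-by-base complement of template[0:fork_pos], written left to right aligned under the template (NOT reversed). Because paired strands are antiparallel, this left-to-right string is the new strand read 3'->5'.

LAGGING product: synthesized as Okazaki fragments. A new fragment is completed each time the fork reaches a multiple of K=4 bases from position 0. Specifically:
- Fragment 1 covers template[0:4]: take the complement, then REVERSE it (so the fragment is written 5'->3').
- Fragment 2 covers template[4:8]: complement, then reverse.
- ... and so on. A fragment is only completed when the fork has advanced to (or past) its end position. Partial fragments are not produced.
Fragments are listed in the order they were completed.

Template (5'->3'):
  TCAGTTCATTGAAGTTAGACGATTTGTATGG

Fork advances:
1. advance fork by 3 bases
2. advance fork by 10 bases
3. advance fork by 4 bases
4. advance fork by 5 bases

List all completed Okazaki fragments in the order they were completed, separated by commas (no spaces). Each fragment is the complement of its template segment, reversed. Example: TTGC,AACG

Answer: CTGA,TGAA,TCAA,AACT,GTCT

Derivation:
Step 1: advance 3 -> fork_pos = 0 + 3 = 3. Next multiple of 4 is 4 (not reached); still 0 fragment(s).
Step 2: advance 10 -> fork_pos = 3 + 10 = 13. Reached multiple(s) of 4: 4, 8, 12 -> fragments 1-3 completed (3 total).
Step 3: advance 4 -> fork_pos = 13 + 4 = 17. Reached multiple(s) of 4: 16 -> fragment 4 completed (4 total).
Step 4: advance 5 -> fork_pos = 17 + 5 = 22. Reached multiple(s) of 4: 20 -> fragment 5 completed (5 total).
Final fork_pos = 22, so 5 fragment(s) are complete. Build each: template segment -> complement -> reverse.
Fragment 1: template[0:4] = TCAG -> complement AGTC -> reversed CTGA
Fragment 2: template[4:8] = TTCA -> complement AAGT -> reversed TGAA
Fragment 3: template[8:12] = TTGA -> complement AACT -> reversed TCAA
Fragment 4: template[12:16] = AGTT -> complement TCAA -> reversed AACT
Fragment 5: template[16:20] = AGAC -> complement TCTG -> reversed GTCT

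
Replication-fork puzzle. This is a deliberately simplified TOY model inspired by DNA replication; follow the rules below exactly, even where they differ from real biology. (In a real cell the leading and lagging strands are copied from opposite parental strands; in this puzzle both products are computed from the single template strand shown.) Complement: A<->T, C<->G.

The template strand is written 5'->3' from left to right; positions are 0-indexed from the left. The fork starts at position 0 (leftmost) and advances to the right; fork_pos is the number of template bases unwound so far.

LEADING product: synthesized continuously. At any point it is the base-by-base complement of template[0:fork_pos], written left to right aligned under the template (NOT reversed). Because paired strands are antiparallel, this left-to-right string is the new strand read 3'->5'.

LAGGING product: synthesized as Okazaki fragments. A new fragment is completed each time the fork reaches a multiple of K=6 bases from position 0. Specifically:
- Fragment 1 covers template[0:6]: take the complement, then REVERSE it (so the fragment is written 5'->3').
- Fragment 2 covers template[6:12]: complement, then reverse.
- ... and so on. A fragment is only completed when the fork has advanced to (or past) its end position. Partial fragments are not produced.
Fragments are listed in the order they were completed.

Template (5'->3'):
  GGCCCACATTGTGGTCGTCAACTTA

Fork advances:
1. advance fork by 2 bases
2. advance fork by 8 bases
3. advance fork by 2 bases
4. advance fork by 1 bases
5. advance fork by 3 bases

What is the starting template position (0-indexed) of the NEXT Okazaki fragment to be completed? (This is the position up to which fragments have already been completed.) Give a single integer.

Answer: 12

Derivation:
Step 1: advance 2 -> fork_pos = 0 + 2 = 2. Next multiple of 6 is 6 (not reached); still 0 fragment(s).
Step 2: advance 8 -> fork_pos = 2 + 8 = 10. Reached multiple(s) of 6: 6 -> fragment 1 completed (1 total).
Step 3: advance 2 -> fork_pos = 10 + 2 = 12. Reached multiple(s) of 6: 12 -> fragment 2 completed (2 total).
Step 4: advance 1 -> fork_pos = 12 + 1 = 13. Next multiple of 6 is 18 (not reached); still 2 fragment(s).
Step 5: advance 3 -> fork_pos = 13 + 3 = 16. Next multiple of 6 is 18 (not reached); still 2 fragment(s).
2 fragment(s) completed, covering template[0:12] (2 x 6 = 12). The next fragment, fragment 3, covers template[12:18], so it starts at position 12.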